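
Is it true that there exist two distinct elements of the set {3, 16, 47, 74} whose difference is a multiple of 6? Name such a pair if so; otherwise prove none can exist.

No, no such pair exists.

Reduce each element modulo 6: 3↦3, 16↦4, 47↦5, 74↦2.
All 4 residues are distinct, so no two elements differ by a multiple of 6.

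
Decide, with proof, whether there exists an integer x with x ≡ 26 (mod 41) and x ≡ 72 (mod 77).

Since 41 and 77 share no common factor, CRT says the pair of congruences has a solution (unique mod 3157).
Any solution of the first congruence is x = 26 + 41t; substituting into the second, 41t ≡ 72 − 26 ≡ 46 (mod 77).
Since 41·62 = 2542 = 33·77 + 1, the inverse of 41 mod 77 is 62.
Multiplying by 62: t ≡ 62·46 = 2852 ≡ 3 (mod 77).
Taking t = 3 gives x = 26 + 41·3 = 149.
Check: 149 mod 41 = 26, 149 mod 77 = 72. ✓

x = 149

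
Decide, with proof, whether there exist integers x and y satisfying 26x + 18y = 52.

x = 2, y = 0

Every value of 26x + 18y is a multiple of gcd(26, 18) = 2; since 2 ∣ 52, solutions exist.
Dividing through by 2 reduces the equation to 13x + 9y = 26.
Euclidean algorithm: 13 = 1·9 + 4, 9 = 2·4 + 1, 4 = 4·1 + 0.
Back-substituting, 1 = 9 − 2·4 = 9 − 2·(13 − 1·9) = −2·13 + 3·9; that is, 13·(-2) + 9·3 = 1.
Times 26: 13·(-52) + 9·78 = 26, so (-52, 78) solves it.
Adding 6·9 to x and subtracting 6·13 from y gives the tidier solution (2, 0).
Indeed 26·2 + 18·0 = 52 + 0 = 52.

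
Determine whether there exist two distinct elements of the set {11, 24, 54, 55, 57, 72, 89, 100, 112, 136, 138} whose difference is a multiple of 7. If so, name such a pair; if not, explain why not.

The pair (24, 136) works.

24 mod 7 = 3 and 136 mod 7 = 3, so 136 − 24 = 112 = 16·7.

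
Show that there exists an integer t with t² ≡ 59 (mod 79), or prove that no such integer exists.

79 is prime, so by Euler's criterion 59 is a square mod 79 iff 59^((79−1)/2) = 59^39 ≡ 1 (mod 79).
Squaring successively (mod 79): 59^2 = 3481 ≡ 5; 59^4 ≡ 5² = 25 ≡ 25; 59^8 ≡ 25² = 625 ≡ 72; 59^16 ≡ 72² = 5184 ≡ 49; 59^32 ≡ 49² = 2401 ≡ 31.
Since 39 = 32 + 4 + 2 + 1, 59^39 ≡ 31 · 25 · 5 · 59; multiplying out mod 79: 31·25 = 775 ≡ 64, then 64·5 = 320 ≡ 4, then 4·59 = 236 ≡ 78. Thus 59^39 ≡ 78 ≡ −1 (mod 79).
The value −1 means 59 is a non-residue modulo 79, so t² ≡ 59 (mod 79) is impossible.

No such integer exists.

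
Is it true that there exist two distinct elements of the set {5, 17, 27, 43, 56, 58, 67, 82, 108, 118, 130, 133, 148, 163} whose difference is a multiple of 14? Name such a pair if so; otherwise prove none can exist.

Reduce each element modulo 14: 5↦5, 17↦3, 27↦13, 43↦1, 56↦0, 58↦2, 67↦11, 82↦12, 108↦10, 118↦6, 130↦4, 133↦7, 148↦8, 163↦9.
All 14 residues are distinct, so no two elements differ by a multiple of 14.

No, no such pair exists.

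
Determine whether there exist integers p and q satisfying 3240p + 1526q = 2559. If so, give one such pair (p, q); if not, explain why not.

No, no such integers exist.

Any value of 3240p + 1526q is a multiple of gcd(3240, 1526) = 2.
But 2559 is not a multiple of 2 (it leaves remainder 1).
Hence no integers p, q satisfy the equation.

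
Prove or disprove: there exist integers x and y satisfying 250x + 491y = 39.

250 and 491 are coprime, so 250x + 491y ranges over all of ℤ.
Dividing repeatedly: 491 = 1·250 + 241, 250 = 1·241 + 9, 241 = 26·9 + 7, 9 = 1·7 + 2, 7 = 3·2 + 1, 2 = 2·1 + 0.
Working back up the chain: 1 = 7 − 3·2 = 7 − 3·(9 − 1·7) = −3·9 + 4·7 = −3·9 + 4·(241 − 26·9) = 4·241 − 107·9 = 4·241 − 107·(250 − 1·241) = −107·250 + 111·241 = −107·250 + 111·(491 − 1·250) = 111·491 − 218·250. So 250·(-218) + 491·111 = 1.
Multiplying through by 39: x = (-218)·39 = -8502, y = 111·39 = 4329 is a solution.
Shifting by a multiple of (491, −250) keeps it a solution: x = -8502 + 18·491 = 336, y = 4329 − 18·250 = -171.
Indeed 250·336 + 491·(-171) = 84000 − 83961 = 39.

x = 336, y = -171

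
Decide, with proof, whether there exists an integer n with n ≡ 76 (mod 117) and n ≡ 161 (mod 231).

No such integer exists.

Both moduli are multiples of 3 = gcd(117, 231), so any solution would satisfy n ≡ 76 and n ≡ 161 modulo 3 simultaneously.
But 76 mod 3 = 1 while 161 mod 3 = 2, a contradiction.
Therefore no such n exists.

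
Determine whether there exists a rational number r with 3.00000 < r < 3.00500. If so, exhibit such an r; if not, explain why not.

r = 604/201

Multiplying by 201: 201·3.00000 = 603.00000 and 201·3.00500 = 604.00500, so the integer 604 lies strictly between them.
Hence 604/201 is a rational number with 3.00000 < 604/201 < 3.00500.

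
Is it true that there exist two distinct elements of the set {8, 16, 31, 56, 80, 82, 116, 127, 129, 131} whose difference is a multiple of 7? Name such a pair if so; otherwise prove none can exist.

The pair (8, 127) works.

Reduce each element mod 7: 8↦1, 16↦2, 31↦3, 56↦0, 80↦3, 82↦5, 116↦4, 127↦1, 129↦3, 131↦5. The residue 1 repeats (at 8 and 127), and 127 − 8 = 119 = 17·7.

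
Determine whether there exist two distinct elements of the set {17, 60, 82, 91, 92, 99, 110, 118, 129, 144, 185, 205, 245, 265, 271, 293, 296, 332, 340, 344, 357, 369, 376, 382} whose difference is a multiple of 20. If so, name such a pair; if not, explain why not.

The pair (17, 357) works.

17 mod 20 = 17 and 357 mod 20 = 17, so 357 − 17 = 340 = 17·20.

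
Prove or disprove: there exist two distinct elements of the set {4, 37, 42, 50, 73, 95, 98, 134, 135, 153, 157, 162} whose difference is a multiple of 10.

4 mod 10 = 4 and 134 mod 10 = 4, so 134 − 4 = 130 = 13·10.

The pair (4, 134) works.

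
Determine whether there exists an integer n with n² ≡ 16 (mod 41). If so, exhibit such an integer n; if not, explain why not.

n = 37

Take n = 37. Then 37² = 1369 = 33·41 + 16, so 37² ≡ 16 (mod 41).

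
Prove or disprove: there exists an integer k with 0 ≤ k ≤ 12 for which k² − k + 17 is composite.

The values for k = 0, 1, …, 12 are 17, 17, 19, 23, 29, 37, 47, 59, 73, 89, 107, 127, 149, and each of these is prime.
So no value in the range makes the expression composite.

No, no such integer k in that range exists.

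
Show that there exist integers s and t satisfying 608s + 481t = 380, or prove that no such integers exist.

Since gcd(608, 481) = 1, every integer is an integer combination of 608 and 481.
Euclidean algorithm: 608 = 1·481 + 127, 481 = 3·127 + 100, 127 = 1·100 + 27, 100 = 3·27 + 19, 27 = 1·19 + 8, 19 = 2·8 + 3, 8 = 2·3 + 2, 3 = 1·2 + 1, 2 = 2·1 + 0.
Working back up the chain: 1 = 3 − 1·2 = 3 − (8 − 2·3) = −8 + 3·3 = −8 + 3·(19 − 2·8) = 3·19 − 7·8 = 3·19 − 7·(27 − 1·19) = −7·27 + 10·19 = −7·27 + 10·(100 − 3·27) = 10·100 − 37·27 = 10·100 − 37·(127 − 1·100) = −37·127 + 47·100 = −37·127 + 47·(481 − 3·127) = 47·481 − 178·127 = 47·481 − 178·(608 − 1·481) = −178·608 + 225·481. So 608·(-178) + 481·225 = 1.
Times 380: 608·(-67640) + 481·85500 = 380, so (-67640, 85500) solves it.
Shifting by a multiple of (481, −608) keeps it a solution: s = -67640 + 141·481 = 181, t = 85500 − 141·608 = -228.
Check: 608·181 + 481·(-228) = 110048 − 109668 = 380. ✓

s = 181, t = -228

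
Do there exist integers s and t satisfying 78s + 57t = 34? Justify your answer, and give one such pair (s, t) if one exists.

Both 78 and 57 are divisible by gcd(78, 57) = 3, hence so is any combination 78s + 57t.
But 34 = 3·11 + 1, so 3 ∤ 34.
Therefore 78s + 57t = 34 has no solution in integers.

There are no such integers.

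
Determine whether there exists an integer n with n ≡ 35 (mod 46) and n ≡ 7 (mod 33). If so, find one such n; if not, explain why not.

The moduli 46 and 33 are coprime, so by the Chinese Remainder Theorem a unique solution modulo 1518 exists.
Write n = 35 + 46t and require 35 + 46t ≡ 7 (mod 33), i.e. 46t ≡ 5 (mod 33).
46 ≡ 13 (mod 33), so this reads 13t ≡ 5 (mod 33). To invert 13 modulo 33: 33 = 2·13 + 7, 13 = 1·7 + 6, 7 = 1·6 + 1, 6 = 6·1 + 0, and unwinding, 1 = 7 − 1·6 = 7 − (13 − 1·7) = −13 + 2·7 = −13 + 2·(33 − 2·13) = 2·33 − 5·13. Thus 13⁻¹ ≡ -5 ≡ 28 (mod 33).
Multiplying by 28: t ≡ 28·5 = 140 ≡ 8 (mod 33).
Taking t = 8 gives n = 35 + 46·8 = 403.
Verify: 403 = 8·46 + 35 and 403 = 12·33 + 7. ✓

n = 403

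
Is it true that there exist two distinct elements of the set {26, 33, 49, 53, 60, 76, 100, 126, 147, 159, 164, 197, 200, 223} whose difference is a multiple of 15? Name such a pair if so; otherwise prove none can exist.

No such pair exists.

Reduce each element modulo 15: 26↦11, 33↦3, 49↦4, 53↦8, 60↦0, 76↦1, 100↦10, 126↦6, 147↦12, 159↦9, 164↦14, 197↦2, 200↦5, 223↦13.
No residue repeats among the 14 elements, so no pair has difference ≡ 0 (mod 15).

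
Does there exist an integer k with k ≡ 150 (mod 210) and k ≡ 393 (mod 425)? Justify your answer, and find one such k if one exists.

Reduce both congruences modulo 5, which divides 210 and 425: they say k ≡ 150 (mod 5) and k ≡ 393 (mod 5).
These are incompatible: 150 − 393 = -243 is not divisible by 5.
So no integer satisfies both congruences.

No, no such integer exists.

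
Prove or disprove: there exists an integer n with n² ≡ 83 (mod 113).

n = 14

n = 14 works: 14² = 196, and 196 − 83 = 113 = 1·113.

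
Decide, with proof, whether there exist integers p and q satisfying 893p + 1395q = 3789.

p = 1368, q = -873

893 and 1395 are coprime, so 893p + 1395q ranges over all of ℤ.
Euclidean algorithm: 1395 = 1·893 + 502, 893 = 1·502 + 391, 502 = 1·391 + 111, 391 = 3·111 + 58, 111 = 1·58 + 53, 58 = 1·53 + 5, 53 = 10·5 + 3, 5 = 1·3 + 2, 3 = 1·2 + 1, 2 = 2·1 + 0.
Back-substituting, 1 = 3 − 1·2 = 3 − (5 − 1·3) = −5 + 2·3 = −5 + 2·(53 − 10·5) = 2·53 − 21·5 = 2·53 − 21·(58 − 1·53) = −21·58 + 23·53 = −21·58 + 23·(111 − 1·58) = 23·111 − 44·58 = 23·111 − 44·(391 − 3·111) = −44·391 + 155·111 = −44·391 + 155·(502 − 1·391) = 155·502 − 199·391 = 155·502 − 199·(893 − 1·502) = −199·893 + 354·502 = −199·893 + 354·(1395 − 1·893) = 354·1395 − 553·893; that is, 893·(-553) + 1395·354 = 1.
Times 3789: 893·(-2095317) + 1395·1341306 = 3789, so (-2095317, 1341306) solves it.
Adding 1503·1395 to p and subtracting 1503·893 from q gives the tidier solution (1368, -873).
Check: 893·1368 + 1395·(-873) = 1221624 − 1217835 = 3789. ✓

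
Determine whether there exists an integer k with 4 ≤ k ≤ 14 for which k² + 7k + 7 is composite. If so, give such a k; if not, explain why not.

k = 6

At k = 6: 6² + 7·6 + 7 = 85 = 5·17, which is composite.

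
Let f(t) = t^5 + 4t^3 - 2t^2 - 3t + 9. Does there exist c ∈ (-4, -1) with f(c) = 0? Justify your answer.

f(-4) = -1291 and f(-1) = 5, which have opposite signs.
Since f is a polynomial it is continuous on [-4, -1].
The Intermediate Value Theorem then guarantees some c ∈ (-4, -1) with f(c) = 0.

Yes, such a c exists.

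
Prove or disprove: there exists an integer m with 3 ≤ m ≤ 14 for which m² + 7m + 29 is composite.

m = 14

At m = 14: 14² + 7·14 + 29 = 323 = 17·19, which is composite.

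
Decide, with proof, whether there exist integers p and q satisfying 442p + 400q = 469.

gcd(442, 400) = 2, so every integer of the form 442p + 400q is a multiple of 2.
However 469 leaves remainder 1 on division by 2.
So the equation is unsolvable over ℤ.

No such integers exist.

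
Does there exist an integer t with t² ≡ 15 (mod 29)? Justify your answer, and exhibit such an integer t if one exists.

29 is prime, so by Euler's criterion 15 is a square mod 29 iff 15^((29−1)/2) = 15^14 ≡ 1 (mod 29).
Squaring successively (mod 29): 15^2 = 225 ≡ 22; 15^4 ≡ 22² = 484 ≡ 20; 15^8 ≡ 20² = 400 ≡ 23.
Since 14 = 8 + 4 + 2, 15^14 ≡ 23 · 20 · 22; multiplying out mod 29: 23·20 = 460 ≡ 25, then 25·22 = 550 ≡ 28. Thus 15^14 ≡ 28 ≡ −1 (mod 29).
The value −1 means 15 is a non-residue modulo 29, so t² ≡ 15 (mod 29) is impossible.

No such integer exists.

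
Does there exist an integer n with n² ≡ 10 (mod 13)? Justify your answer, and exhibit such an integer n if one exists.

n = 7

n = 7 works: 7² = 49, and 49 − 10 = 39 = 3·13.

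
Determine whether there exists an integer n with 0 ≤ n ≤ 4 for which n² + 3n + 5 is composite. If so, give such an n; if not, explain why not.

At n = 2: 2² + 3·2 + 5 = 15 = 3·5, which is composite.

n = 2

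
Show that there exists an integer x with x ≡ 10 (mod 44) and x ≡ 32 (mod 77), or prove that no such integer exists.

The moduli are not coprime: gcd(44, 77) = 11. Compatibility requires 11 ∣ (32 − 10) = 22, which holds, so solutions exist.
Step through x = 10, 10 + 44, 10 + 2·44, …: the values 10, 54, 98, 142, 186 reduce mod 77 to 10, 54, 21, 65, 32. The value 186 hits 32.
Check: 186 mod 44 = 10, 186 mod 77 = 32. ✓

x = 186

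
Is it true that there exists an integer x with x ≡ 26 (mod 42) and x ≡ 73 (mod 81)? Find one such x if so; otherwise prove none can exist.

There is no such integer.

Reduce both congruences modulo 3, which divides 42 and 81: they say x ≡ 26 (mod 3) and x ≡ 73 (mod 3).
These are incompatible: 26 − 73 = -47 is not divisible by 3.
So no integer satisfies both congruences.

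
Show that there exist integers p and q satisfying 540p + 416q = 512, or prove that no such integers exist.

Since gcd(540, 416) = 4 and 512 = 4·128, Bézout's identity guarantees a solution.
Dividing through by 4 reduces the equation to 135p + 104q = 128.
Euclidean algorithm: 135 = 1·104 + 31, 104 = 3·31 + 11, 31 = 2·11 + 9, 11 = 1·9 + 2, 9 = 4·2 + 1, 2 = 2·1 + 0.
Back-substituting, 1 = 9 − 4·2 = 9 − 4·(11 − 1·9) = −4·11 + 5·9 = −4·11 + 5·(31 − 2·11) = 5·31 − 14·11 = 5·31 − 14·(104 − 3·31) = −14·104 + 47·31 = −14·104 + 47·(135 − 1·104) = 47·135 − 61·104; that is, 135·47 + 104·(-61) = 1.
Times 128: 135·6016 + 104·(-7808) = 128, so (6016, -7808) solves it.
Subtracting 57·104 from p and adding 57·135 to q gives the tidier solution (88, -113).
Check: 540·88 + 416·(-113) = 47520 − 47008 = 512. ✓

p = 88, q = -113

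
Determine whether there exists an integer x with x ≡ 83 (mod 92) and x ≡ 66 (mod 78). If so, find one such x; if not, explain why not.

No such integer exists.

Reduce both congruences modulo 2, which divides 92 and 78: they say x ≡ 83 (mod 2) and x ≡ 66 (mod 2).
However 83 ≡ 1 and 66 ≡ 0 (mod 2), and 1 ≠ 0.
Hence the system has no solution.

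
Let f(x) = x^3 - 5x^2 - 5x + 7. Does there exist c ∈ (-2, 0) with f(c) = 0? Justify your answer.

Yes, such a c exists.

f(-2) = -11 and f(0) = 7, which have opposite signs.
As a polynomial, f is continuous on every closed interval.
By the Intermediate Value Theorem f must vanish at some point of (-2, 0).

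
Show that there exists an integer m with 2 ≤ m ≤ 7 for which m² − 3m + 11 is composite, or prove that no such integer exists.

At m = 7: 7² − 3·7 + 11 = 39 = 3·13, which is composite.

m = 7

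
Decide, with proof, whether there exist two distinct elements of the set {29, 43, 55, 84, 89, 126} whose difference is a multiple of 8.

No, no such pair exists.

Reduce each element modulo 8: 29↦5, 43↦3, 55↦7, 84↦4, 89↦1, 126↦6.
All 6 residues are distinct, so no two elements differ by a multiple of 8.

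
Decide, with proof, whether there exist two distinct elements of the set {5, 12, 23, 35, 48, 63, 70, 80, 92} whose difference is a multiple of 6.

The pair (5, 23) works.

Both 5 and 23 leave remainder 5 on division by 6; their difference 18 = 3·6 is a multiple of 6.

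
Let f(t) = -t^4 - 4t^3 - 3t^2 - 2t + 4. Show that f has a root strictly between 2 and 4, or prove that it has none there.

f(2) = -60 and f(4) = -564, both negative, so a sign-change argument is unavailable; we show f keeps this sign on the whole interval.
Substitute t = 2 + u, where 0 < u < 2 on the interval. Expanding, f(2 + u) = -u^4 - 12u^3 - 51u^2 - 94u - 60.
All 5 nonzero coefficients of this polynomial in u are negative; hence for u > 0 the value is a sum of negative terms (the constant -60 among them).
Therefore f(t) < 0 throughout (2, 4), and f has no zero there.

No such root exists.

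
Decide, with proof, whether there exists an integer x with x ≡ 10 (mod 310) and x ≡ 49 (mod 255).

Reduce both congruences modulo 5, which divides 310 and 255: they say x ≡ 10 (mod 5) and x ≡ 49 (mod 5).
However 10 ≡ 0 and 49 ≡ 4 (mod 5), and 0 ≠ 4.
Therefore no such x exists.

There is no such integer.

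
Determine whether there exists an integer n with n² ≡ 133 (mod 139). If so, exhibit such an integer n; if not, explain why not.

No such integer exists.

139 is prime, so by Euler's criterion 133 is a square mod 139 iff 133^((139−1)/2) = 133^69 ≡ 1 (mod 139).
Squaring successively (mod 139): 133^2 = 17689 ≡ 36; 133^4 ≡ 36² = 1296 ≡ 45; 133^8 ≡ 45² = 2025 ≡ 79; 133^16 ≡ 79² = 6241 ≡ 125; 133^32 ≡ 125² = 15625 ≡ 57; 133^64 ≡ 57² = 3249 ≡ 52.
Since 69 = 64 + 4 + 1, 133^69 ≡ 52 · 45 · 133; multiplying out mod 139: 52·45 = 2340 ≡ 116, then 116·133 = 15428 ≡ 138. Thus 133^69 ≡ 138 ≡ −1 (mod 139).
By Euler's criterion 133 is a quadratic non-residue mod 139: no n satisfies n² ≡ 133 (mod 139).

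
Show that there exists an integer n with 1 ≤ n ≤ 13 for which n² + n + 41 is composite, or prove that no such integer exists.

There is no such integer n in that range.

The values for n = 1, 2, …, 13 are 43, 47, 53, 61, 71, 83, 97, 113, 131, 151, 173, 197, 223, and each of these is prime.
So no value in the range makes the expression composite.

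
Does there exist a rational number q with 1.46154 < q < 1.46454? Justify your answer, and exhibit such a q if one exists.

Scale by 28: the interval becomes (40.92312, 41.00712), which contains the integer 41.
Dividing back, 1.46154 < 41/28 < 1.46454, and 41/28 is rational.

q = 41/28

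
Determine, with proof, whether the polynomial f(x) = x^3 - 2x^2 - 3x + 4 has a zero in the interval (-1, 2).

f(-1) = 4 and f(2) = -2, which have opposite signs.
f is continuous everywhere (it is a polynomial), in particular on [-1, 2].
By the Intermediate Value Theorem, f takes the value 0 somewhere in the open interval.

Such a root exists.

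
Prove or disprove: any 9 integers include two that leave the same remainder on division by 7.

Yes, this is always true.

Each integer lies in one of the 7 residue classes modulo 7.
Since 9 > 7, two of the 9 integers must share a residue class by the pigeonhole principle; call them a and b.
So a and b have equal remainders mod 7, which is exactly what was to be shown.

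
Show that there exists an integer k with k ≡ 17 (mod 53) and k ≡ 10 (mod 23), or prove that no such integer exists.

k = 1183

Since 53 and 23 share no common factor, CRT says the pair of congruences has a solution (unique mod 1219).
Write k = 17 + 53t and require 17 + 53t ≡ 10 (mod 23), i.e. 53t ≡ 16 (mod 23).
53 ≡ 7 (mod 23), so this reads 7t ≡ 16 (mod 23). Since 7·10 = 70 = 3·23 + 1, the inverse of 7 mod 23 is 10.
Therefore t ≡ 10·16 = 160 ≡ 22 (mod 23).
Taking t = 22 gives k = 17 + 53·22 = 1183.
Verify: 1183 = 22·53 + 17 and 1183 = 51·23 + 10. ✓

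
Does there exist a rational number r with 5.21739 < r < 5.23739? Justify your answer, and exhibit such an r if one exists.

Look for a denominator N such that an integer falls strictly between N·5.21739 and N·5.23739. N = 9 works: 9·5.21739 = 46.95651 < 47 < 47.13651 = 9·5.23739.
Dividing back, 5.21739 < 47/9 < 5.23739, and 47/9 is rational.

r = 47/9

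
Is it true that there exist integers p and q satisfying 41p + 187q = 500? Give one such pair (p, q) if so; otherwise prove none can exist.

Since gcd(41, 187) = 1, every integer is an integer combination of 41 and 187.
Euclidean algorithm: 187 = 4·41 + 23, 41 = 1·23 + 18, 23 = 1·18 + 5, 18 = 3·5 + 3, 5 = 1·3 + 2, 3 = 1·2 + 1, 2 = 2·1 + 0.
Back-substituting, 1 = 3 − 1·2 = 3 − (5 − 1·3) = −5 + 2·3 = −5 + 2·(18 − 3·5) = 2·18 − 7·5 = 2·18 − 7·(23 − 1·18) = −7·23 + 9·18 = −7·23 + 9·(41 − 1·23) = 9·41 − 16·23 = 9·41 − 16·(187 − 4·41) = −16·187 + 73·41; that is, 41·73 + 187·(-16) = 1.
Multiplying through by 500: p = 73·500 = 36500, q = (-16)·500 = -8000 is a solution.
The general solution is p = 36500 + 187k, q = -8000 − 41k; taking k = -195 gives the smaller pair p = 35, q = -5.
Check: 41·35 + 187·(-5) = 1435 − 935 = 500. ✓

p = 35, q = -5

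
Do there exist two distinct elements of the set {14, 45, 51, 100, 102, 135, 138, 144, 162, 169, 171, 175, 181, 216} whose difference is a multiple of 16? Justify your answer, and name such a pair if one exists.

Residues mod 16: 14↦14, 45↦13, 51↦3, 100↦4, 102↦6, 135↦7, 138↦10, 144↦0, 162↦2, 169↦9, 171↦11, 175↦15, 181↦5, 216↦8.
These 14 residues are pairwise different, hence no difference of two elements is divisible by 16.

There is no such pair.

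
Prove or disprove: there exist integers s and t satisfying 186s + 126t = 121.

No such integers exist.

gcd(186, 126) = 6, so every integer of the form 186s + 126t is a multiple of 6.
However 121 leaves remainder 1 on division by 6.
So the equation is unsolvable over ℤ.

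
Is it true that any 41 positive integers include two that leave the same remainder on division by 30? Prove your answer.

Yes, this is always true.

Each integer lies in one of the 30 residue classes modulo 30.
Since 41 > 30, two of the 41 integers must share a residue class by the pigeonhole principle; call them a and b.
So a and b have equal remainders mod 30, which is exactly what was to be shown.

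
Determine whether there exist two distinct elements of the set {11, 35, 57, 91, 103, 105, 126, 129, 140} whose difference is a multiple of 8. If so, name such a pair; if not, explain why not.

11 mod 8 = 3 and 35 mod 8 = 3, so 35 − 11 = 24 = 3·8.

Yes: 11 and 35.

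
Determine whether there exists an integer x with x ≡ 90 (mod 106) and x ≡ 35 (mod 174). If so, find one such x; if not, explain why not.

Both moduli are multiples of 2 = gcd(106, 174), so any solution would satisfy x ≡ 90 and x ≡ 35 modulo 2 simultaneously.
But 90 mod 2 = 0 while 35 mod 2 = 1, a contradiction.
Hence the system has no solution.

There is no such integer.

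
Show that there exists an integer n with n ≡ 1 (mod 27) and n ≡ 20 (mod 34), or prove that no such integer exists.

n = 190

Since 27 and 34 share no common factor, CRT says the pair of congruences has a solution (unique mod 918).
Write n = 1 + 27t and require 1 + 27t ≡ 20 (mod 34), i.e. 27t ≡ 19 (mod 34).
Since 27·29 = 783 = 23·34 + 1, the inverse of 27 mod 34 is 29.
Therefore t ≡ 29·19 = 551 ≡ 7 (mod 34).
With t = 7: n = 1 + 27·7 = 190.
Indeed 190 ≡ 1 (mod 27) and 190 ≡ 20 (mod 34).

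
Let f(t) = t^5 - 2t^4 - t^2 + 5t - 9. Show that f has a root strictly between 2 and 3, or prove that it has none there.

f(2) = -3 and f(3) = 78, which have opposite signs.
f is continuous everywhere (it is a polynomial), in particular on [2, 3].
By the Intermediate Value Theorem, f takes the value 0 somewhere in the open interval.

Such a root exists.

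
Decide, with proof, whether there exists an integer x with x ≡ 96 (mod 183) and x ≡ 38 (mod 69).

There is no such integer.

gcd(183, 69) = 3. If x ≡ 96 (mod 183) and x ≡ 38 (mod 69), then x ≡ 96 (mod 3) and x ≡ 38 (mod 3).
These are incompatible: 96 − 38 = 58 is not divisible by 3.
So no integer satisfies both congruences.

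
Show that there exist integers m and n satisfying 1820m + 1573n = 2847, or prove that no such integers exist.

m = 37, n = -41

Every value of 1820m + 1573n is a multiple of gcd(1820, 1573) = 13; since 13 ∣ 2847, solutions exist.
Dividing through by 13 reduces the equation to 140m + 121n = 219.
Run the Euclidean algorithm on 140 and 121: 140 = 1·121 + 19, 121 = 6·19 + 7, 19 = 2·7 + 5, 7 = 1·5 + 2, 5 = 2·2 + 1, 2 = 2·1 + 0.
Unwinding: 1 = 5 − 2·2 = 5 − 2·(7 − 1·5) = −2·7 + 3·5 = −2·7 + 3·(19 − 2·7) = 3·19 − 8·7 = 3·19 − 8·(121 − 6·19) = −8·121 + 51·19 = −8·121 + 51·(140 − 1·121) = 51·140 − 59·121, i.e. 140·51 + 121·(-59) = 1.
Scaling by 219 gives the particular solution (m, n) = (11169, -12921).
The general solution is m = 11169 + 121k, n = -12921 − 140k; taking k = -92 gives the smaller pair m = 37, n = -41.
Indeed 1820·37 + 1573·(-41) = 67340 − 64493 = 2847.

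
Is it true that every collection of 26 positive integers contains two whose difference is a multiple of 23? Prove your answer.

Each integer lies in one of the 23 residue classes modulo 23.
With 26 integers and only 23 classes, the pigeonhole principle forces two of them, say a and b, into the same class.
Then a ≡ b (mod 23), i.e. 23 ∣ (a − b).

Yes, this is always true.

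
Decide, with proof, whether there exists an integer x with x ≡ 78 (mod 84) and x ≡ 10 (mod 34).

x = 78

Here gcd(84, 34) = 2, and both 78 and 10 leave remainder 0 mod 2, so the system is consistent.
In fact x = 78 itself already satisfies 78 mod 34 = 10.
Check: 78 mod 84 = 78, 78 mod 34 = 10. ✓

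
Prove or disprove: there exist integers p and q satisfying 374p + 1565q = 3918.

p = 1542, q = -366

Since gcd(374, 1565) = 1, every integer is an integer combination of 374 and 1565.
Run the Euclidean algorithm on 1565 and 374: 1565 = 4·374 + 69, 374 = 5·69 + 29, 69 = 2·29 + 11, 29 = 2·11 + 7, 11 = 1·7 + 4, 7 = 1·4 + 3, 4 = 1·3 + 1, 3 = 3·1 + 0.
Working back up the chain: 1 = 4 − 1·3 = 4 − (7 − 1·4) = −7 + 2·4 = −7 + 2·(11 − 1·7) = 2·11 − 3·7 = 2·11 − 3·(29 − 2·11) = −3·29 + 8·11 = −3·29 + 8·(69 − 2·29) = 8·69 − 19·29 = 8·69 − 19·(374 − 5·69) = −19·374 + 103·69 = −19·374 + 103·(1565 − 4·374) = 103·1565 − 431·374. So 374·(-431) + 1565·103 = 1.
Scaling by 3918 gives the particular solution (p, q) = (-1688658, 403554).
Shifting by a multiple of (1565, −374) keeps it a solution: p = -1688658 + 1080·1565 = 1542, q = 403554 − 1080·374 = -366.
Check: 374·1542 + 1565·(-366) = 576708 − 572790 = 3918. ✓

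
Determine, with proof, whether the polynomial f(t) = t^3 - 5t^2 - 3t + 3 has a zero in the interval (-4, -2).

f has no root in that interval.

f(-4) = -129 and f(-2) = -19, both negative, so a sign-change argument is unavailable; we show f keeps this sign on the whole interval.
Shift to the endpoint -2: with t = -2 − u (0 < u < 2), one computes f(-2 − u) = -u^3 - 11u^2 - 29u - 19.
The nonzero coefficients here are all negative, so for u > 0 every term is negative (or zero), and the constant term -19 is strictly negative.
Therefore f(t) < 0 throughout (-4, -2), and f has no zero there.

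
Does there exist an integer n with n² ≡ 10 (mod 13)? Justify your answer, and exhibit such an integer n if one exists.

n = 6

Take n = 6. Then 6² = 36 = 2·13 + 10, so 6² ≡ 10 (mod 13).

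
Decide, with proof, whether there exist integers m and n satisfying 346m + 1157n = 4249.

Since gcd(346, 1157) = 1, every integer is an integer combination of 346 and 1157.
Run the Euclidean algorithm on 1157 and 346: 1157 = 3·346 + 119, 346 = 2·119 + 108, 119 = 1·108 + 11, 108 = 9·11 + 9, 11 = 1·9 + 2, 9 = 4·2 + 1, 2 = 2·1 + 0.
Back-substituting, 1 = 9 − 4·2 = 9 − 4·(11 − 1·9) = −4·11 + 5·9 = −4·11 + 5·(108 − 9·11) = 5·108 − 49·11 = 5·108 − 49·(119 − 1·108) = −49·119 + 54·108 = −49·119 + 54·(346 − 2·119) = 54·346 − 157·119 = 54·346 − 157·(1157 − 3·346) = −157·1157 + 525·346; that is, 346·525 + 1157·(-157) = 1.
Scaling by 4249 gives the particular solution (m, n) = (2230725, -667093).
The general solution is m = 2230725 + 1157k, n = -667093 − 346k; taking k = -1928 gives the smaller pair m = 29, n = -5.
Check: 346·29 + 1157·(-5) = 10034 − 5785 = 4249. ✓

m = 29, n = -5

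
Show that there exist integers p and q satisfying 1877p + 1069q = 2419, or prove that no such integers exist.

p = 216, q = -377

1877 and 1069 are coprime, so 1877p + 1069q ranges over all of ℤ.
Run the Euclidean algorithm on 1877 and 1069: 1877 = 1·1069 + 808, 1069 = 1·808 + 261, 808 = 3·261 + 25, 261 = 10·25 + 11, 25 = 2·11 + 3, 11 = 3·3 + 2, 3 = 1·2 + 1, 2 = 2·1 + 0.
Back-substituting, 1 = 3 − 1·2 = 3 − (11 − 3·3) = −11 + 4·3 = −11 + 4·(25 − 2·11) = 4·25 − 9·11 = 4·25 − 9·(261 − 10·25) = −9·261 + 94·25 = −9·261 + 94·(808 − 3·261) = 94·808 − 291·261 = 94·808 − 291·(1069 − 1·808) = −291·1069 + 385·808 = −291·1069 + 385·(1877 − 1·1069) = 385·1877 − 676·1069; that is, 1877·385 + 1069·(-676) = 1.
Multiplying through by 2419: p = 385·2419 = 931315, q = (-676)·2419 = -1635244 is a solution.
Subtracting 871·1069 from p and adding 871·1877 to q gives the tidier solution (216, -377).
Check: 1877·216 + 1069·(-377) = 405432 − 403013 = 2419. ✓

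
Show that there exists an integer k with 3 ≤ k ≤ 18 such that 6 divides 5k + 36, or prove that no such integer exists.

For k = 3, 4, 5 the values 51, 56, 61 are not multiples of 6. At k = 6 we get 5·6 + 36 = 66, and 66 = 6·11.

k = 6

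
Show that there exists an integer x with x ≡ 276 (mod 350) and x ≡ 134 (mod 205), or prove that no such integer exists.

No such integer exists.

Reduce both congruences modulo 5, which divides 350 and 205: they say x ≡ 276 (mod 5) and x ≡ 134 (mod 5).
These are incompatible: 276 − 134 = 142 is not divisible by 5.
Hence the system has no solution.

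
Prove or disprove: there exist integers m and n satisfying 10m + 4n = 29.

Any value of 10m + 4n is a multiple of gcd(10, 4) = 2.
But 29 is not a multiple of 2 (it leaves remainder 1).
Hence no integers m, n satisfy the equation.

No such integers exist.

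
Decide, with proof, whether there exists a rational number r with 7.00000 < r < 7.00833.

r = 848/121

Look for a denominator N such that an integer falls strictly between N·7.00000 and N·7.00833. N = 121 works: 121·7.00000 = 847.00000 < 848 < 848.00793 = 121·7.00833.
So r = 848/121 works: it is a ratio of integers, and dividing 121·7.00000 < 848 < 121·7.00833 through by 121 gives 7.00000 < 848/121 < 7.00833.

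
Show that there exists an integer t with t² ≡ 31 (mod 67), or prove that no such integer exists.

Apply Euler's criterion with the prime 67: 31 is a quadratic residue iff 31^33 ≡ 1 (mod 67), and a non-residue iff it is ≡ −1.
Squaring successively (mod 67): 31^2 = 961 ≡ 23; 31^4 ≡ 23² = 529 ≡ 60; 31^8 ≡ 60² = 3600 ≡ 49; 31^16 ≡ 49² = 2401 ≡ 56; 31^32 ≡ 56² = 3136 ≡ 54.
Since 33 = 32 + 1, 31^33 ≡ 54 · 31; multiplying out mod 67: 54·31 = 1674 ≡ 66. Thus 31^33 ≡ 66 ≡ −1 (mod 67).
The value −1 means 31 is a non-residue modulo 67, so t² ≡ 31 (mod 67) is impossible.

There is no such integer.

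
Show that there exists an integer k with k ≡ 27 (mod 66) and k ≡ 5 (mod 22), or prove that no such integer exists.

Here gcd(66, 22) = 22, and both 27 and 5 leave remainder 5 mod 22, so the system is consistent.
The smallest candidate k = 27 works directly: 27 ≡ 5 (mod 22).
Indeed 27 ≡ 27 (mod 66) and 27 ≡ 5 (mod 22).

k = 27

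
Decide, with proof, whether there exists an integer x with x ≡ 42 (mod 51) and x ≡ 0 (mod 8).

gcd(51, 8) = 1, so the Chinese Remainder Theorem guarantees exactly one residue class mod 408 satisfying both.
Write x = 42 + 51t and require 42 + 51t ≡ 0 (mod 8), i.e. 51t ≡ 6 (mod 8).
51 ≡ 3 (mod 8), so this reads 3t ≡ 6 (mod 8). Note 3·3 = 9 ≡ 1 (mod 8) (as 9 − 1 = 1·8), so 3⁻¹ ≡ 3.
Multiplying by 3: t ≡ 3·6 = 18 ≡ 2 (mod 8).
With t = 2: x = 42 + 51·2 = 144.
Check: 144 mod 51 = 42, 144 mod 8 = 0. ✓

x = 144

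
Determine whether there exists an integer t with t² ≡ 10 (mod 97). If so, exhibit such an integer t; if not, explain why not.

Apply Euler's criterion with the prime 97: 10 is a quadratic residue iff 10^48 ≡ 1 (mod 97), and a non-residue iff it is ≡ −1.
Repeated squaring mod 97: 10^2 = 100 ≡ 3; 10^4 ≡ 3² = 9 ≡ 9; 10^8 ≡ 9² = 81 ≡ 81; 10^16 ≡ 81² = 6561 ≡ 62; 10^32 ≡ 62² = 3844 ≡ 61.
Since 48 = 32 + 16, 10^48 ≡ 61 · 62; multiplying out mod 97: 61·62 = 3782 ≡ 96. Thus 10^48 ≡ 96 ≡ −1 (mod 97).
The value −1 means 10 is a non-residue modulo 97, so t² ≡ 10 (mod 97) is impossible.

No, no such integer exists.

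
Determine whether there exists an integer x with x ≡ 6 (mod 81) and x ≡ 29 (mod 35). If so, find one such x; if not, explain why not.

x = 1464

Since 81 and 35 share no common factor, CRT says the pair of congruences has a solution (unique mod 2835).
Write x = 6 + 81t and require 6 + 81t ≡ 29 (mod 35), i.e. 81t ≡ 23 (mod 35).
81 ≡ 11 (mod 35), so this reads 11t ≡ 23 (mod 35). To invert 11 modulo 35: 35 = 3·11 + 2, 11 = 5·2 + 1, 2 = 2·1 + 0, and unwinding, 1 = 11 − 5·2 = 11 − 5·(35 − 3·11) = −5·35 + 16·11. Thus 11⁻¹ ≡ 16 (mod 35).
Multiplying by 16: t ≡ 16·23 = 368 ≡ 18 (mod 35).
With t = 18: x = 6 + 81·18 = 1464.
Verify: 1464 = 18·81 + 6 and 1464 = 41·35 + 29. ✓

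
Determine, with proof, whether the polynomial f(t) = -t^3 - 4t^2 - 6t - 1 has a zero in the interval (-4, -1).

f has no root in that interval.

f(-4) = 23 and f(-1) = 2, both positive.
The derivative f'(t) = -3t^2 - 8t - 6 is a quadratic with discriminant (-8)² − 4·(-3)·(-6) = -8 < 0; it never vanishes, so it is always negative (sign of the leading coefficient).
Hence f is strictly decreasing on ℝ, and in particular on [-4, -1]. A strictly monotone function with same-sign endpoint values stays positive on the whole interval, so f has no zero in (-4, -1).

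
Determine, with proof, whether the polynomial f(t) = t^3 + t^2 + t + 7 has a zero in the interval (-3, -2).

f(-3) = -14 and f(-2) = 1, which have opposite signs.
As a polynomial, f is continuous on every closed interval.
By the Intermediate Value Theorem f must vanish at some point of (-3, -2).

Yes, f has a root in the interval.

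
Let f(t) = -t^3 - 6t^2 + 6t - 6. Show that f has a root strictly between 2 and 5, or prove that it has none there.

No such root exists.

f(2) = -26 and f(5) = -251, both negative, so a sign-change argument is unavailable; we show f keeps this sign on the whole interval.
Substitute t = 2 + u, where 0 < u < 3 on the interval. Expanding, f(2 + u) = -u^3 - 12u^2 - 30u - 26.
The nonzero coefficients here are all negative, so for u > 0 every term is negative (or zero), and the constant term -26 is strictly negative.
So f is strictly negative on (2, 5); no root exists in the interval.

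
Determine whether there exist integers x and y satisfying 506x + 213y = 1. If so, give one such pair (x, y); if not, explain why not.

x = 8, y = -19

Since gcd(506, 213) = 1, every integer is an integer combination of 506 and 213.
Dividing repeatedly: 506 = 2·213 + 80, 213 = 2·80 + 53, 80 = 1·53 + 27, 53 = 1·27 + 26, 27 = 1·26 + 1, 26 = 26·1 + 0.
Unwinding: 1 = 27 − 1·26 = 27 − (53 − 1·27) = −53 + 2·27 = −53 + 2·(80 − 1·53) = 2·80 − 3·53 = 2·80 − 3·(213 − 2·80) = −3·213 + 8·80 = −3·213 + 8·(506 − 2·213) = 8·506 − 19·213, i.e. 506·8 + 213·(-19) = 1.
So (x, y) = (8, -19) is a solution.
Check: 506·8 + 213·(-19) = 4048 − 4047 = 1. ✓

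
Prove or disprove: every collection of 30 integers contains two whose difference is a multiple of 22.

Yes, this is always true.

Each integer lies in one of the 22 residue classes modulo 22.
Placing 30 integers into 22 classes, some class receives at least two — say a and b.
Their difference a − b is then a multiple of 22.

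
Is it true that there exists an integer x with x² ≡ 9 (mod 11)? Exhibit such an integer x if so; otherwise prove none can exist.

x = 8

Take x = 8. Then 8² = 64 = 5·11 + 9, so 8² ≡ 9 (mod 11).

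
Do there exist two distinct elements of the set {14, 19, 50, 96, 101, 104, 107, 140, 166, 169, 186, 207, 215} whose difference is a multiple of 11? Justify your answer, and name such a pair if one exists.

Yes: 19 and 96.

Both 19 and 96 leave remainder 8 on division by 11; their difference 77 = 7·11 is a multiple of 11.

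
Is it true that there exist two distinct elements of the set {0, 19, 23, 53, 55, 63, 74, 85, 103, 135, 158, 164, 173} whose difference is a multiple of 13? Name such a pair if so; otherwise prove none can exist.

There is no such pair.

Two integers differ by a multiple of 13 exactly when they have the same residue mod 13. The residues are 0↦0, 19↦6, 23↦10, 53↦1, 55↦3, 63↦11, 74↦9, 85↦7, 103↦12, 135↦5, 158↦2, 164↦8, 173↦4.
All 13 residues are distinct, so no two elements differ by a multiple of 13.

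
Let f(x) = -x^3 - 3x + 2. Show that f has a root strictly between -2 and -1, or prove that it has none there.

f(-2) = 16 and f(-1) = 6, both positive.
f'(x) = -3x^2 - 3 has discriminant 0² − 4·(-3)·(-3) = -36 < 0, so f' has no real roots and is negative for every real x.
So f is strictly decreasing; between -2 and -1 its values lie between f(-2) = 16 and f(-1) = 6, all positive. Therefore f has no root in (-2, -1).

f has no root in that interval.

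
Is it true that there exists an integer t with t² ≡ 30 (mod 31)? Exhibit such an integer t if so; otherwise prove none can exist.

No such integer exists.

Apply Euler's criterion with the prime 31: 30 is a quadratic residue iff 30^15 ≡ 1 (mod 31), and a non-residue iff it is ≡ −1.
Repeated squaring mod 31: 30^2 = 900 ≡ 1; 30^4 ≡ 1² = 1 ≡ 1; 30^8 ≡ 1² = 1 ≡ 1.
Since 15 = 8 + 4 + 2 + 1, 30^15 ≡ 1 · 1 · 1 · 30; multiplying out mod 31: 1·1 = 1 ≡ 1, then 1·1 = 1 ≡ 1, then 1·30 = 30 ≡ 30. Thus 30^15 ≡ 30 ≡ −1 (mod 31).
By Euler's criterion 30 is a quadratic non-residue mod 31: no t satisfies t² ≡ 30 (mod 31).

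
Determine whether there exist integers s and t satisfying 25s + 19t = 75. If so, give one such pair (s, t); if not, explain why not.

25 and 19 are coprime, so 25s + 19t ranges over all of ℤ.
Euclidean algorithm: 25 = 1·19 + 6, 19 = 3·6 + 1, 6 = 6·1 + 0.
Back-substituting, 1 = 19 − 3·6 = 19 − 3·(25 − 1·19) = −3·25 + 4·19; that is, 25·(-3) + 19·4 = 1.
Multiplying through by 75: s = (-3)·75 = -225, t = 4·75 = 300 is a solution.
Shifting by a multiple of (19, −25) keeps it a solution: s = -225 + 12·19 = 3, t = 300 − 12·25 = 0.
Indeed 25·3 + 19·0 = 75 + 0 = 75.

s = 3, t = 0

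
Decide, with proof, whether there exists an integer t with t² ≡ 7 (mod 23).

No such integer exists.

Apply Euler's criterion with the prime 23: 7 is a quadratic residue iff 7^11 ≡ 1 (mod 23), and a non-residue iff it is ≡ −1.
Repeated squaring mod 23: 7^2 = 49 ≡ 3; 7^4 ≡ 3² = 9 ≡ 9; 7^8 ≡ 9² = 81 ≡ 12.
Since 11 = 8 + 2 + 1, 7^11 ≡ 12 · 3 · 7; multiplying out mod 23: 12·3 = 36 ≡ 13, then 13·7 = 91 ≡ 22. Thus 7^11 ≡ 22 ≡ −1 (mod 23).
The value −1 means 7 is a non-residue modulo 23, so t² ≡ 7 (mod 23) is impossible.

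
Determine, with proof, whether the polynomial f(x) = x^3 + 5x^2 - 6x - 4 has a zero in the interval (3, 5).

No.

f(3) = 50 and f(5) = 216, both positive, so a sign-change argument is unavailable; we show f keeps this sign on the whole interval.
Shift to the endpoint 3: with x = 3 + u (0 < u < 2), one computes f(3 + u) = u^3 + 14u^2 + 51u + 50.
The nonzero coefficients here are all positive, so for u > 0 every term is positive (or zero), and the constant term 50 is strictly positive.
So f is strictly positive on (3, 5); no root exists in the interval.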